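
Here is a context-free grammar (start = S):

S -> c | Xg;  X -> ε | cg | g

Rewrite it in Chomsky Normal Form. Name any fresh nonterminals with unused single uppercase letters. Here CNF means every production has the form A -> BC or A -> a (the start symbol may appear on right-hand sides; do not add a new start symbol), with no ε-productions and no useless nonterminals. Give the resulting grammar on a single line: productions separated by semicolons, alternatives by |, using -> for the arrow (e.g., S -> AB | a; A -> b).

Nullable: {X}; after ε-elimination: S -> c | g | Xg; X -> g | cg.
No unit productions to eliminate.
TERM: introduce B -> c, A -> g and substitute in every rule of length ≥2.

S -> c | g | XA; A -> g; B -> c; X -> g | BA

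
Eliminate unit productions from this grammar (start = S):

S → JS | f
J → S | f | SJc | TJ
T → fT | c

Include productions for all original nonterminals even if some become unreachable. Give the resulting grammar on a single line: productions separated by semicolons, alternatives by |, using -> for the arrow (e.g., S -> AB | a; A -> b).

S -> f | JS; J -> f | JS | TJ | SJc; T -> c | fT

Unit productions: J->S.
Unit pairs (A ⇒* B via units): (J,S).
S: inherits non-unit rules of {S} → JS | f.
J: inherits non-unit rules of {J, S} → JS | SJc | TJ | f.
T: inherits non-unit rules of {T} → c | fT.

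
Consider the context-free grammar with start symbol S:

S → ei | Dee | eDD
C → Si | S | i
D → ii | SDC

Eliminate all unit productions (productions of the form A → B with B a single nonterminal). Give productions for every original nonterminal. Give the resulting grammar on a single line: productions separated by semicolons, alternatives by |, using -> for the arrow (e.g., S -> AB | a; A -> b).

S -> ei | Dee | eDD; C -> i | Si | ei | Dee | eDD; D -> ii | SDC

Unit productions: C->S.
Unit pairs (A ⇒* B via units): (C,S).
S: inherits non-unit rules of {S} → Dee | eDD | ei.
C: inherits non-unit rules of {C, S} → Dee | Si | eDD | ei | i.
D: inherits non-unit rules of {D} → SDC | ii.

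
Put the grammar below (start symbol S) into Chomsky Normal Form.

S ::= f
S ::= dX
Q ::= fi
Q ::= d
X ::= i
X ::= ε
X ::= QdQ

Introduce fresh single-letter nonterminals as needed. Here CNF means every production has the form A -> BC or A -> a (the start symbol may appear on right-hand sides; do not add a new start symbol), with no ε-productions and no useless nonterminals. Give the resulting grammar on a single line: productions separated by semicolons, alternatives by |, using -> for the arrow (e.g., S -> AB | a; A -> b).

Nullable: {X}; after ε-elimination: S -> d | f | dX; Q -> d | fi; X -> i | QdQ.
No unit productions to eliminate.
TERM: introduce C -> d, A -> f, B -> i and substitute in every rule of length ≥2.
BIN: X -> QCQ becomes X -> QD, D -> CQ.

S -> d | f | CX; A -> f; B -> i; C -> d; D -> CQ; Q -> d | AB; X -> i | QD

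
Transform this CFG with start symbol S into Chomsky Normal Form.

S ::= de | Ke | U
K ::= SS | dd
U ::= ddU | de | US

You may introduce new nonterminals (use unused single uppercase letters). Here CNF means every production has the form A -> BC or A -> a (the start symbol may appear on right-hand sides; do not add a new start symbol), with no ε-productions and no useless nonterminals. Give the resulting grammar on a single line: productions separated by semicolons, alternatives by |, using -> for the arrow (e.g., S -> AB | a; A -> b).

No ε-productions.
After unit-elimination: S -> Ke | US | de | ddU; K -> SS | dd; U -> US | de | ddU.
TERM: introduce A -> d, B -> e and substitute in every rule of length ≥2.
BIN: S -> AAU becomes S -> AC, C -> AU; U -> AAU becomes U -> AD, D -> AU.

S -> AB | AC | KB | US; A -> d; B -> e; C -> AU; D -> AU; K -> AA | SS; U -> AB | AD | US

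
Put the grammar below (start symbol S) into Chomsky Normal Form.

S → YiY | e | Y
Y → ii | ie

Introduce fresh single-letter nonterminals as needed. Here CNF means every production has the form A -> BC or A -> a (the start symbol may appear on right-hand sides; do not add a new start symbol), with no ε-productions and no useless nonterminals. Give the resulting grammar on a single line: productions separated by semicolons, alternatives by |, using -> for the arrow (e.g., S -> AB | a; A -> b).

S -> e | AA | AB | YC; A -> i; B -> e; C -> AY; Y -> AA | AB

No ε-productions.
After unit-elimination: S -> e | ie | ii | YiY; Y -> ie | ii.
TERM: introduce B -> e, A -> i and substitute in every rule of length ≥2.
BIN: S -> YAY becomes S -> YC, C -> AY.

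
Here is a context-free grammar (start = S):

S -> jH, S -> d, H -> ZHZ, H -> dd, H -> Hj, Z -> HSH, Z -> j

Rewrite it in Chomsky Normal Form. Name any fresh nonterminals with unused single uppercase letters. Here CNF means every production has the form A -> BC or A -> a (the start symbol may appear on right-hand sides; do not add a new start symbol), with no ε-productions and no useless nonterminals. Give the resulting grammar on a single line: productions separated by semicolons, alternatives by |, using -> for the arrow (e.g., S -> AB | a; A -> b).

No ε-productions.
No unit productions to eliminate.
TERM: introduce B -> d, A -> j and substitute in every rule of length ≥2.
BIN: H -> ZHZ becomes H -> ZC, C -> HZ; Z -> HSH becomes Z -> HD, D -> SH.

S -> d | AH; A -> j; B -> d; C -> HZ; D -> SH; H -> BB | HA | ZC; Z -> j | HD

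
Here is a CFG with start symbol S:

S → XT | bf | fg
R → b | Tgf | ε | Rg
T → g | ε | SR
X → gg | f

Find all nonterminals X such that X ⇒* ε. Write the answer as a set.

Directly nullable (have an ε-rule): {R, T}.
Not nullable: S, X — each has a terminal in every rule's right-hand side or depends on a non-nullable symbol.

{R, T}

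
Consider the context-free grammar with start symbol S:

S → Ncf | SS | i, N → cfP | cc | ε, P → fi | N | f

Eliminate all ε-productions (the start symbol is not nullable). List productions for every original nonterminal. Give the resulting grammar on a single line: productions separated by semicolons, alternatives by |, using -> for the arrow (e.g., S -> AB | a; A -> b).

Nullable set: {N, P}.
S -> Ncf: N nullable, giving Ncf | cf.
Drop N -> ε.
N -> cfP: P nullable, giving cf | cfP.
P -> N: N nullable, giving N.
Unchanged (no nullable symbols): S -> SS; S -> i; N -> cc; P -> f; P -> fi.

S -> i | SS | cf | Ncf; N -> cc | cf | cfP; P -> N | f | fi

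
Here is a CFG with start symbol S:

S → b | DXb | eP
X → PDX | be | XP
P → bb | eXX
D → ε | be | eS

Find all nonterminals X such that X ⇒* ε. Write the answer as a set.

Directly nullable (have an ε-rule): {D}.
Not nullable: P, S, X — each has a terminal in every rule's right-hand side or depends on a non-nullable symbol.

{D}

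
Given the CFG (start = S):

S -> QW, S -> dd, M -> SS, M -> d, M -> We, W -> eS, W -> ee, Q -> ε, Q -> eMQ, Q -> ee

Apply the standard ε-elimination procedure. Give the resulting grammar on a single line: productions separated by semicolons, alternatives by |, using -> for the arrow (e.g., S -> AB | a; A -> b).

Nullable set: {Q}.
S -> QW: Q nullable, giving QW | W.
Drop Q -> ε.
Q -> eMQ: Q nullable, giving eM | eMQ.
Unchanged (no nullable symbols): S -> dd; M -> SS; M -> We; M -> d; Q -> ee; W -> eS; W -> ee.

S -> W | QW | dd; M -> d | SS | We; Q -> eM | ee | eMQ; W -> eS | ee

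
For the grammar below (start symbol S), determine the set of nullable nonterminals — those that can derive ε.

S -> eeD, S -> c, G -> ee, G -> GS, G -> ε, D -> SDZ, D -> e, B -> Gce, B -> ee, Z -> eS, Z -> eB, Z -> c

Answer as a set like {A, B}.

{G}

Directly nullable (have an ε-rule): {G}.
Not nullable: B, D, S, Z — each has a terminal in every rule's right-hand side or depends on a non-nullable symbol.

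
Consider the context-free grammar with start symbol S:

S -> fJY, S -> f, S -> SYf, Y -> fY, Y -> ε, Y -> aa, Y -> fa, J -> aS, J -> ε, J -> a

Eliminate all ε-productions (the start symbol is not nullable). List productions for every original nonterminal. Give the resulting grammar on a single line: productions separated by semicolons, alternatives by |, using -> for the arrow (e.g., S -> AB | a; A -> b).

S -> f | Sf | fJ | fY | SYf | fJY; J -> a | aS; Y -> f | aa | fY | fa

Nullable set: {J, Y}.
S -> SYf: Y nullable, giving SYf | Sf.
S -> fJY: J, Y nullable, giving f | fJ | fJY | fY.
Drop J -> ε.
Drop Y -> ε.
Y -> fY: Y nullable, giving f | fY.
Unchanged (no nullable symbols): S -> f; J -> a; J -> aS; Y -> aa; Y -> fa.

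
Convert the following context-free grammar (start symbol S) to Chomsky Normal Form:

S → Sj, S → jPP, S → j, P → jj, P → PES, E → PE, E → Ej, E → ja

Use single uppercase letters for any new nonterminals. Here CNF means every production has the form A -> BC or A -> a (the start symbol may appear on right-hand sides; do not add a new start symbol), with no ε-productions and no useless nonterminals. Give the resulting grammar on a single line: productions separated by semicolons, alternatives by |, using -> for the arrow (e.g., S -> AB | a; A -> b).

No ε-productions.
No unit productions to eliminate.
TERM: introduce B -> a, A -> j and substitute in every rule of length ≥2.
BIN: P -> PES becomes P -> PC, C -> ES; S -> APP becomes S -> AD, D -> PP.

S -> j | AD | SA; A -> j; B -> a; C -> ES; D -> PP; E -> AB | EA | PE; P -> AA | PC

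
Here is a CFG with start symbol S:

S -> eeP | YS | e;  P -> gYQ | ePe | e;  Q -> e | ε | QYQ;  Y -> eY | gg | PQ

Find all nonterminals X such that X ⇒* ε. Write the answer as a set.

Directly nullable (have an ε-rule): {Q}.
Not nullable: P, S, Y — each has a terminal in every rule's right-hand side or depends on a non-nullable symbol.

{Q}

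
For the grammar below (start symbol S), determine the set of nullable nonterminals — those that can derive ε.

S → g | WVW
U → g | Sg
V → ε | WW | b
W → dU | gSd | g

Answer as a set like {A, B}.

{V}

Directly nullable (have an ε-rule): {V}.
Not nullable: S, U, W — each has a terminal in every rule's right-hand side or depends on a non-nullable symbol.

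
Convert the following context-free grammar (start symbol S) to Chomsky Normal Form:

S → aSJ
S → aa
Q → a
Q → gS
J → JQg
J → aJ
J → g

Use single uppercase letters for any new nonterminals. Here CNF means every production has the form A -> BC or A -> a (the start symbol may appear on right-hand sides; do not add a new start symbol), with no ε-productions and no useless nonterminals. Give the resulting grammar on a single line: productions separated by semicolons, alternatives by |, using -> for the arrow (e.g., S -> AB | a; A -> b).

No ε-productions.
No unit productions to eliminate.
TERM: introduce B -> a, A -> g and substitute in every rule of length ≥2.
BIN: J -> JQA becomes J -> JC, C -> QA; S -> BSJ becomes S -> BD, D -> SJ.

S -> BB | BD; A -> g; B -> a; C -> QA; D -> SJ; J -> g | BJ | JC; Q -> a | AS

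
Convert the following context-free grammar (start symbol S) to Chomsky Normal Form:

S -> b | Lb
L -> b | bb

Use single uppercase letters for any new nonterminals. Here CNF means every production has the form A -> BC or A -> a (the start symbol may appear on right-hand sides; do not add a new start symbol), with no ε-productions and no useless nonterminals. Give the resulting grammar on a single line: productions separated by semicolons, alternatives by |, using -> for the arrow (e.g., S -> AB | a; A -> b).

S -> b | LA; A -> b; L -> b | AA

No ε-productions.
No unit productions to eliminate.
TERM: introduce A -> b and substitute in every rule of length ≥2.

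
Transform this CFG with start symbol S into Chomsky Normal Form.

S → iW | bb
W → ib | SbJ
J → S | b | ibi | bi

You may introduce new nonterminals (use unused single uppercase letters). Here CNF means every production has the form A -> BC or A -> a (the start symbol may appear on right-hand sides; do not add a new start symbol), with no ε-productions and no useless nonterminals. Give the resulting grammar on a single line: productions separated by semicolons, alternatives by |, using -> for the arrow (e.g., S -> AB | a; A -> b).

S -> AA | BW; A -> b; B -> i; C -> AB; D -> AJ; J -> b | AA | AB | BC | BW; W -> BA | SD

No ε-productions.
After unit-elimination: S -> bb | iW; J -> b | bb | bi | iW | ibi; W -> ib | SbJ.
TERM: introduce A -> b, B -> i and substitute in every rule of length ≥2.
BIN: J -> BAB becomes J -> BC, C -> AB; W -> SAJ becomes W -> SD, D -> AJ.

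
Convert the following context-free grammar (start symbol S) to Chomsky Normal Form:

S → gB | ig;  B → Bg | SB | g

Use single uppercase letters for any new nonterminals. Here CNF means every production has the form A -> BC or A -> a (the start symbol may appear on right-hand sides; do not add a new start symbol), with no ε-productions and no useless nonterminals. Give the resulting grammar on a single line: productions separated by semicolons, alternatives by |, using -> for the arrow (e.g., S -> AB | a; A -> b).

No ε-productions.
No unit productions to eliminate.
TERM: introduce A -> g, C -> i and substitute in every rule of length ≥2.

S -> AB | CA; A -> g; B -> g | BA | SB; C -> i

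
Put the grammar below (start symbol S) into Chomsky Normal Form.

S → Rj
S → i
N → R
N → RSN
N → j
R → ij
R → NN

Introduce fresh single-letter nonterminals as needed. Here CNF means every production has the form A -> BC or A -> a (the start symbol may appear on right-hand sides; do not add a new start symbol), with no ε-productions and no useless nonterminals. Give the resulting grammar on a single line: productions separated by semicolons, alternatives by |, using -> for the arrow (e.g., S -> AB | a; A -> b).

No ε-productions.
After unit-elimination: S -> i | Rj; N -> j | NN | ij | RSN; R -> NN | ij.
TERM: introduce A -> i, B -> j and substitute in every rule of length ≥2.
BIN: N -> RSN becomes N -> RC, C -> SN.

S -> i | RB; A -> i; B -> j; C -> SN; N -> j | AB | NN | RC; R -> AB | NN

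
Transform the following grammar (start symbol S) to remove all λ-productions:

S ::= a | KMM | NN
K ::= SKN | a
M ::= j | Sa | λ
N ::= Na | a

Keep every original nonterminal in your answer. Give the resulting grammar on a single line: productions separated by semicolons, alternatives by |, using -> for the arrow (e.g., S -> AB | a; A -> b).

S -> K | a | KM | NN | KMM; K -> a | SKN; M -> j | Sa; N -> a | Na

Nullable set: {M}.
S -> KMM: M, M nullable, giving K | KM | KMM.
Drop M -> λ.
Unchanged (no nullable symbols): S -> NN; S -> a; K -> SKN; K -> a; M -> Sa; M -> j; N -> Na; N -> a.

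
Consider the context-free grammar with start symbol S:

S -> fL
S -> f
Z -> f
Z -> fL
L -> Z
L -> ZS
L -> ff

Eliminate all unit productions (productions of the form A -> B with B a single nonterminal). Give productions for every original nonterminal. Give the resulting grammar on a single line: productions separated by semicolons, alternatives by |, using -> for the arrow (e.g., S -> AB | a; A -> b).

Unit productions: L->Z.
Unit pairs (A ⇒* B via units): (L,Z).
S: inherits non-unit rules of {S} → f | fL.
L: inherits non-unit rules of {L, Z} → ZS | f | fL | ff.
Z: inherits non-unit rules of {Z} → f | fL.

S -> f | fL; L -> f | ZS | fL | ff; Z -> f | fL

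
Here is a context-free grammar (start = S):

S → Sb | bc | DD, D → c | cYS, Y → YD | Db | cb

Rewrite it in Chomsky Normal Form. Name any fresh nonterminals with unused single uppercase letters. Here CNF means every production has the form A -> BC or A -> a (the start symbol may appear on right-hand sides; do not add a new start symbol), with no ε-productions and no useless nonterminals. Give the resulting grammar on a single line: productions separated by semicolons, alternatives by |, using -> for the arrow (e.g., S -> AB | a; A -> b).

No ε-productions.
No unit productions to eliminate.
TERM: introduce B -> b, A -> c and substitute in every rule of length ≥2.
BIN: D -> AYS becomes D -> AC, C -> YS.

S -> BA | DD | SB; A -> c; B -> b; C -> YS; D -> c | AC; Y -> AB | DB | YD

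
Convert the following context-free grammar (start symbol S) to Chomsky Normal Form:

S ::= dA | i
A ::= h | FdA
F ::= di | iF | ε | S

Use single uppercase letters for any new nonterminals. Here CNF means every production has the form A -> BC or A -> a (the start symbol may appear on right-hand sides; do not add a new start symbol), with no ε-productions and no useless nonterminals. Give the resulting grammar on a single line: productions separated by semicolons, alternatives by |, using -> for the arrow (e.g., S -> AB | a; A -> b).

Nullable: {F}; after ε-elimination: S -> i | dA; A -> h | dA | FdA; F -> S | i | di | iF.
After unit-elimination: S -> i | dA; A -> h | dA | FdA; F -> i | dA | di | iF.
TERM: introduce B -> d, C -> i and substitute in every rule of length ≥2.
BIN: A -> FBA becomes A -> FD, D -> BA.

S -> i | BA; A -> h | BA | FD; B -> d; C -> i; D -> BA; F -> i | BA | BC | CF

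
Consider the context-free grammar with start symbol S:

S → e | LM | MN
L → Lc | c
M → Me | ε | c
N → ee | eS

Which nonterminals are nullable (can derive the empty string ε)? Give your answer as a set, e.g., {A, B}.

Directly nullable (have an ε-rule): {M}.
Not nullable: L, N, S — each has a terminal in every rule's right-hand side or depends on a non-nullable symbol.

{M}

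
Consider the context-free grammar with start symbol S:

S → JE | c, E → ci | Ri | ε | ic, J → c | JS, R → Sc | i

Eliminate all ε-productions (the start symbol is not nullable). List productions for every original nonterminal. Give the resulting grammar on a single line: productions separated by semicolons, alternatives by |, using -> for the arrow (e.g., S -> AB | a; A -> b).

Nullable set: {E}.
S -> JE: E nullable, giving J | JE.
Drop E -> ε.
Unchanged (no nullable symbols): S -> c; E -> Ri; E -> ci; E -> ic; J -> JS; J -> c; R -> Sc; R -> i.

S -> J | c | JE; E -> Ri | ci | ic; J -> c | JS; R -> i | Sc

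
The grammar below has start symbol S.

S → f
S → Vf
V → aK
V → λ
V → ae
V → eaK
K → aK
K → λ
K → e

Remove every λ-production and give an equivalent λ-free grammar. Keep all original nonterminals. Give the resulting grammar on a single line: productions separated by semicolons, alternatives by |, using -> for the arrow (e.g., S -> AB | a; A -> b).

S -> f | Vf; K -> a | e | aK; V -> a | aK | ae | ea | eaK

Nullable set: {K, V}.
S -> Vf: V nullable, giving Vf | f.
Drop K -> λ.
K -> aK: K nullable, giving a | aK.
Drop V -> λ.
V -> aK: K nullable, giving a | aK.
V -> eaK: K nullable, giving ea | eaK.
Unchanged (no nullable symbols): S -> f; K -> e; V -> ae.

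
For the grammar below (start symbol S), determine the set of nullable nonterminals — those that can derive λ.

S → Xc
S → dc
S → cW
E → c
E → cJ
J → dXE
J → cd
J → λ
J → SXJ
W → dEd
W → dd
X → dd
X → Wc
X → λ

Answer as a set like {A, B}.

{J, X}

Directly nullable (have an ε-rule): {J, X}.
Not nullable: E, S, W — each has a terminal in every rule's right-hand side or depends on a non-nullable symbol.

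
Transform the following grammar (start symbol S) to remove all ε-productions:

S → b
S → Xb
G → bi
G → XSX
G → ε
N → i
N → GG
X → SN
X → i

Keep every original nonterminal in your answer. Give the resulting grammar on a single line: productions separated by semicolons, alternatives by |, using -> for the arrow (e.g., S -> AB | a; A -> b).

S -> b | Xb; G -> bi | XSX; N -> G | i | GG; X -> S | i | SN

Nullable set: {G, N}.
Drop G -> ε.
N -> GG: G, G nullable, giving G | GG.
X -> SN: N nullable, giving S | SN.
Unchanged (no nullable symbols): S -> Xb; S -> b; G -> XSX; G -> bi; N -> i; X -> i.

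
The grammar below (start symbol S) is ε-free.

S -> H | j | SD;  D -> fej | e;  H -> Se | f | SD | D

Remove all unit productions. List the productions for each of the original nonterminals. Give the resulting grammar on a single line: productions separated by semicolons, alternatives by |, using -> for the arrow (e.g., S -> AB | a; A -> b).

S -> e | f | j | SD | Se | fej; D -> e | fej; H -> e | f | SD | Se | fej

Unit productions: H->D, S->H.
Unit pairs (A ⇒* B via units): (H,D), (S,D), (S,H).
S: inherits non-unit rules of {D, H, S} → SD | Se | e | f | fej | j.
D: inherits non-unit rules of {D} → e | fej.
H: inherits non-unit rules of {D, H} → SD | Se | e | f | fej.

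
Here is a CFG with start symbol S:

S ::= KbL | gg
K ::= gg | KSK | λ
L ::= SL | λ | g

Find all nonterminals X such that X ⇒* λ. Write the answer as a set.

Directly nullable (have an ε-rule): {K, L}.
Not nullable: S — each has a terminal in every rule's right-hand side or depends on a non-nullable symbol.

{K, L}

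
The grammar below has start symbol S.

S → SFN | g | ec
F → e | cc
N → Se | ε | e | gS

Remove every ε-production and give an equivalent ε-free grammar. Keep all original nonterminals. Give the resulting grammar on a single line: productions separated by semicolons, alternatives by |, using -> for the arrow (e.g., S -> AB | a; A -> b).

S -> g | SF | ec | SFN; F -> e | cc; N -> e | Se | gS

Nullable set: {N}.
S -> SFN: N nullable, giving SF | SFN.
Drop N -> ε.
Unchanged (no nullable symbols): S -> ec; S -> g; F -> cc; F -> e; N -> Se; N -> e; N -> gS.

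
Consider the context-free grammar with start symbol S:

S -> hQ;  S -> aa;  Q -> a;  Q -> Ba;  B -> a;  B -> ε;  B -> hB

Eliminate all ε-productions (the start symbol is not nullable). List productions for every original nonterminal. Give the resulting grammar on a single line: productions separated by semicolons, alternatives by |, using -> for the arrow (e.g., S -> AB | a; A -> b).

S -> aa | hQ; B -> a | h | hB; Q -> a | Ba

Nullable set: {B}.
Drop B -> ε.
B -> hB: B nullable, giving h | hB.
Q -> Ba: B nullable, giving Ba | a.
Unchanged (no nullable symbols): S -> aa; S -> hQ; B -> a; Q -> a.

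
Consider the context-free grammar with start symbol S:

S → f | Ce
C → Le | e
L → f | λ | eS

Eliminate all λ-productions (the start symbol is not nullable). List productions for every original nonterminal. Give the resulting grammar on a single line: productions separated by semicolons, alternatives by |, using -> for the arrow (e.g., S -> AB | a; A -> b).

S -> f | Ce; C -> e | Le; L -> f | eS

Nullable set: {L}.
C -> Le: L nullable, giving Le | e.
Drop L -> λ.
Unchanged (no nullable symbols): S -> Ce; S -> f; C -> e; L -> eS; L -> f.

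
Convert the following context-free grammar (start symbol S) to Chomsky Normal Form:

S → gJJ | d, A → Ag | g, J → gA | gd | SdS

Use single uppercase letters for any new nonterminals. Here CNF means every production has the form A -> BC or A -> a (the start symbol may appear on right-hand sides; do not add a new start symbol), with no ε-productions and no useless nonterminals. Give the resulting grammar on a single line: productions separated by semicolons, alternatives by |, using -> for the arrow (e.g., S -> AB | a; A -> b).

No ε-productions.
No unit productions to eliminate.
TERM: introduce C -> d, B -> g and substitute in every rule of length ≥2.
BIN: J -> SCS becomes J -> SD, D -> CS; S -> BJJ becomes S -> BE, E -> JJ.

S -> d | BE; A -> g | AB; B -> g; C -> d; D -> CS; E -> JJ; J -> BA | BC | SD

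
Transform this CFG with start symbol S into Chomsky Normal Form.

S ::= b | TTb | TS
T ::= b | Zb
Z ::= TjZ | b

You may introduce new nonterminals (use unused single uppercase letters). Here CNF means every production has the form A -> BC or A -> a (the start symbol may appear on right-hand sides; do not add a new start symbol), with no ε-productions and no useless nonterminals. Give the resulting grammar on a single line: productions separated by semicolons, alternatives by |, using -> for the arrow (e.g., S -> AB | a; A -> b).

No ε-productions.
No unit productions to eliminate.
TERM: introduce A -> b, B -> j and substitute in every rule of length ≥2.
BIN: S -> TTA becomes S -> TC, C -> TA; Z -> TBZ becomes Z -> TD, D -> BZ.

S -> b | TC | TS; A -> b; B -> j; C -> TA; D -> BZ; T -> b | ZA; Z -> b | TD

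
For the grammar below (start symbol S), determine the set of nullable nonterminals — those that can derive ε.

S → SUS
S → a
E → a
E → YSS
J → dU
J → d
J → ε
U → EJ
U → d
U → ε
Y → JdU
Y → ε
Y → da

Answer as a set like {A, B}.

{J, U, Y}

Directly nullable (have an ε-rule): {J, U, Y}.
Not nullable: E, S — each has a terminal in every rule's right-hand side or depends on a non-nullable symbol.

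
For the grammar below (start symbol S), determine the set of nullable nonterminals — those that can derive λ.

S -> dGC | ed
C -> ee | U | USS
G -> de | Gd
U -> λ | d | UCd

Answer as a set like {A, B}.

{C, U}

Directly nullable (have an ε-rule): {U}.
C is nullable via C -> U (every symbol on the right is already known nullable).
Not nullable: G, S — each has a terminal in every rule's right-hand side or depends on a non-nullable symbol.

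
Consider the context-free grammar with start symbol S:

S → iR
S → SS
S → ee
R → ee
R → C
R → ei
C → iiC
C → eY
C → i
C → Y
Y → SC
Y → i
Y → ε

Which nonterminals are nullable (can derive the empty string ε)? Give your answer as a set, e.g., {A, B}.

{C, R, Y}

Directly nullable (have an ε-rule): {Y}.
C is nullable via C -> Y (every symbol on the right is already known nullable).
R is nullable via R -> C (every symbol on the right is already known nullable).
Not nullable: S — each has a terminal in every rule's right-hand side or depends on a non-nullable symbol.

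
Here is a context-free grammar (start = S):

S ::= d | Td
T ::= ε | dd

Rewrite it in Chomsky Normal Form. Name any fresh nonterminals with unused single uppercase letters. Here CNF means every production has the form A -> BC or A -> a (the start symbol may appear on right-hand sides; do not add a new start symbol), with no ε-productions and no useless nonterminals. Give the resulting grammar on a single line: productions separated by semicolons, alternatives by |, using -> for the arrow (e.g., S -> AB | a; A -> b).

Nullable: {T}; after ε-elimination: S -> d | Td; T -> dd.
No unit productions to eliminate.
TERM: introduce A -> d and substitute in every rule of length ≥2.

S -> d | TA; A -> d; T -> AA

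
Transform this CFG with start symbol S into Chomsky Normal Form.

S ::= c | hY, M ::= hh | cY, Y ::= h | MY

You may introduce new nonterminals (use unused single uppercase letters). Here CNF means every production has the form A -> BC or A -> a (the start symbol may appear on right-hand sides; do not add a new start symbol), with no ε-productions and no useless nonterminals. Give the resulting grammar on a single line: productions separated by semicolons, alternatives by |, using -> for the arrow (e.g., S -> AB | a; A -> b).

S -> c | BY; A -> c; B -> h; M -> AY | BB; Y -> h | MY

No ε-productions.
No unit productions to eliminate.
TERM: introduce A -> c, B -> h and substitute in every rule of length ≥2.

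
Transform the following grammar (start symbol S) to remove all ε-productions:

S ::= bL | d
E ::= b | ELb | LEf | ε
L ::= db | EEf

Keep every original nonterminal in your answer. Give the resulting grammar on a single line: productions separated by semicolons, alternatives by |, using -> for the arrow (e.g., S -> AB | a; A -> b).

S -> d | bL; E -> b | Lb | Lf | ELb | LEf; L -> f | Ef | db | EEf

Nullable set: {E}.
Drop E -> ε.
E -> ELb: E nullable, giving ELb | Lb.
E -> LEf: E nullable, giving LEf | Lf.
L -> EEf: E, E nullable, giving EEf | Ef | f.
Unchanged (no nullable symbols): S -> bL; S -> d; E -> b; L -> db.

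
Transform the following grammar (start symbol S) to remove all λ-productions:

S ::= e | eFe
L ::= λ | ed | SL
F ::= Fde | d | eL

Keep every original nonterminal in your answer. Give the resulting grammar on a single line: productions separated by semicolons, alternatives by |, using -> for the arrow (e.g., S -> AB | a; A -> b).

Nullable set: {L}.
F -> eL: L nullable, giving e | eL.
Drop L -> λ.
L -> SL: L nullable, giving S | SL.
Unchanged (no nullable symbols): S -> e; S -> eFe; F -> Fde; F -> d; L -> ed.

S -> e | eFe; F -> d | e | eL | Fde; L -> S | SL | ed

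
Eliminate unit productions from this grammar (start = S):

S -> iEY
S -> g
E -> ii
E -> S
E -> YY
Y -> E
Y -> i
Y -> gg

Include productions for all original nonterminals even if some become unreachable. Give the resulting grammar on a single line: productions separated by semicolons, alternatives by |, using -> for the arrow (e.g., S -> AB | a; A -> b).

Unit productions: E->S, Y->E.
Unit pairs (A ⇒* B via units): (E,S), (Y,E), (Y,S).
S: inherits non-unit rules of {S} → g | iEY.
E: inherits non-unit rules of {E, S} → YY | g | iEY | ii.
Y: inherits non-unit rules of {E, S, Y} → YY | g | gg | i | iEY | ii.

S -> g | iEY; E -> g | YY | ii | iEY; Y -> g | i | YY | gg | ii | iEY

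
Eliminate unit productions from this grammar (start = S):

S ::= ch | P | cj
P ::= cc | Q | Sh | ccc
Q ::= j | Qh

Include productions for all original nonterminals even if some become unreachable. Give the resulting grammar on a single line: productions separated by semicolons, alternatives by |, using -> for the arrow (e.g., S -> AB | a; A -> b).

Unit productions: P->Q, S->P.
Unit pairs (A ⇒* B via units): (P,Q), (S,P), (S,Q).
S: inherits non-unit rules of {P, Q, S} → Qh | Sh | cc | ccc | ch | cj | j.
P: inherits non-unit rules of {P, Q} → Qh | Sh | cc | ccc | j.
Q: inherits non-unit rules of {Q} → Qh | j.

S -> j | Qh | Sh | cc | ch | cj | ccc; P -> j | Qh | Sh | cc | ccc; Q -> j | Qh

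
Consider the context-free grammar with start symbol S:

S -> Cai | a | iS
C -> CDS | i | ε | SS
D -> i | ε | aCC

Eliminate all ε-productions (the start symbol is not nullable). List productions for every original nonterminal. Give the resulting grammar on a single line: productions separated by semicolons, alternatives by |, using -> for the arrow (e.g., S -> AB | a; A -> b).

Nullable set: {C, D}.
S -> Cai: C nullable, giving Cai | ai.
Drop C -> ε.
C -> CDS: C, D nullable, giving CDS | CS | DS | S.
Drop D -> ε.
D -> aCC: C, C nullable, giving a | aC | aCC.
Unchanged (no nullable symbols): S -> a; S -> iS; C -> SS; C -> i; D -> i.

S -> a | ai | iS | Cai; C -> S | i | CS | DS | SS | CDS; D -> a | i | aC | aCC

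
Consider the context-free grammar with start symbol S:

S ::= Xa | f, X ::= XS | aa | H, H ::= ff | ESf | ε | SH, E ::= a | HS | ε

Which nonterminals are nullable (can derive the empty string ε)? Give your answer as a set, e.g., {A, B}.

Directly nullable (have an ε-rule): {E, H}.
X is nullable via X -> H (every symbol on the right is already known nullable).
Not nullable: S — each has a terminal in every rule's right-hand side or depends on a non-nullable symbol.

{E, H, X}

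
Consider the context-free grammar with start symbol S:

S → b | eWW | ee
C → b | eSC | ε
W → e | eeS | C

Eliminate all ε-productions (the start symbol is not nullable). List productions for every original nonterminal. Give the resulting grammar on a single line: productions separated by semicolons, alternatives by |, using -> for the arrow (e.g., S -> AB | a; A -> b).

S -> b | e | eW | ee | eWW; C -> b | eS | eSC; W -> C | e | eeS

Nullable set: {C, W}.
S -> eWW: W, W nullable, giving e | eW | eWW.
Drop C -> ε.
C -> eSC: C nullable, giving eS | eSC.
W -> C: C nullable, giving C.
Unchanged (no nullable symbols): S -> b; S -> ee; C -> b; W -> e; W -> eeS.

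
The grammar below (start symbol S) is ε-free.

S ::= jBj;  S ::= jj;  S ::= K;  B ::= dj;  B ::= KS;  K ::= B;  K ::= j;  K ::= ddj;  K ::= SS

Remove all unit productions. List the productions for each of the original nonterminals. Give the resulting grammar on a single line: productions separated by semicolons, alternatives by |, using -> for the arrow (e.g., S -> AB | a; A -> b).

S -> j | KS | SS | dj | jj | ddj | jBj; B -> KS | dj; K -> j | KS | SS | dj | ddj

Unit productions: K->B, S->K.
Unit pairs (A ⇒* B via units): (K,B), (S,B), (S,K).
S: inherits non-unit rules of {B, K, S} → KS | SS | ddj | dj | j | jBj | jj.
B: inherits non-unit rules of {B} → KS | dj.
K: inherits non-unit rules of {B, K} → KS | SS | ddj | dj | j.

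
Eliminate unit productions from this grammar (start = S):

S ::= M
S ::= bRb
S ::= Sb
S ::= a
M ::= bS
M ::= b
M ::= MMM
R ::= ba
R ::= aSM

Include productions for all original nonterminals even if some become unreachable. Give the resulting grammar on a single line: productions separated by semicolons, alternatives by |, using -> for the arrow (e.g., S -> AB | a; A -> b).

S -> a | b | Sb | bS | MMM | bRb; M -> b | bS | MMM; R -> ba | aSM

Unit productions: S->M.
Unit pairs (A ⇒* B via units): (S,M).
S: inherits non-unit rules of {M, S} → MMM | Sb | a | b | bRb | bS.
M: inherits non-unit rules of {M} → MMM | b | bS.
R: inherits non-unit rules of {R} → aSM | ba.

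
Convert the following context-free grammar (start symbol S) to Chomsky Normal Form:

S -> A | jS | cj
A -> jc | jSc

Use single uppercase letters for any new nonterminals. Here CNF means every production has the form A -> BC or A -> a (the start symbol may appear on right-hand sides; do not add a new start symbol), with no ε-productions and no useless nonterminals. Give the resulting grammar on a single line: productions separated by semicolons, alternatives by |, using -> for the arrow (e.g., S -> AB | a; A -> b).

No ε-productions.
After unit-elimination: S -> cj | jS | jc | jSc; A -> jc | jSc.
TERM: introduce C -> c, B -> j and substitute in every rule of length ≥2.
BIN: A -> BSC becomes A -> BD, D -> SC; S -> BSC becomes S -> BE, E -> SC.
Drop unreachable/unproductive: A.

S -> BC | BE | BS | CB; B -> j; C -> c; E -> SC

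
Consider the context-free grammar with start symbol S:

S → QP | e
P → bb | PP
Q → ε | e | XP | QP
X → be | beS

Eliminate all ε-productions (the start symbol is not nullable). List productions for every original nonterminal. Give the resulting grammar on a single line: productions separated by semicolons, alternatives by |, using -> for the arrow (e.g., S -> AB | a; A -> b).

S -> P | e | QP; P -> PP | bb; Q -> P | e | QP | XP; X -> be | beS

Nullable set: {Q}.
S -> QP: Q nullable, giving P | QP.
Drop Q -> ε.
Q -> QP: Q nullable, giving P | QP.
Unchanged (no nullable symbols): S -> e; P -> PP; P -> bb; Q -> XP; Q -> e; X -> be; X -> beS.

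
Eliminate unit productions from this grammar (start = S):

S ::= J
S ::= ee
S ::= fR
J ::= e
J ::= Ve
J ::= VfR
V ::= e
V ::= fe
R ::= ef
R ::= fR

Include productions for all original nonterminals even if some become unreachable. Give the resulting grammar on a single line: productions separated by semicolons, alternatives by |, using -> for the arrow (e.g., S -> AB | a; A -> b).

Unit productions: S->J.
Unit pairs (A ⇒* B via units): (S,J).
S: inherits non-unit rules of {J, S} → Ve | VfR | e | ee | fR.
J: inherits non-unit rules of {J} → Ve | VfR | e.
R: inherits non-unit rules of {R} → ef | fR.
V: inherits non-unit rules of {V} → e | fe.

S -> e | Ve | ee | fR | VfR; J -> e | Ve | VfR; R -> ef | fR; V -> e | fe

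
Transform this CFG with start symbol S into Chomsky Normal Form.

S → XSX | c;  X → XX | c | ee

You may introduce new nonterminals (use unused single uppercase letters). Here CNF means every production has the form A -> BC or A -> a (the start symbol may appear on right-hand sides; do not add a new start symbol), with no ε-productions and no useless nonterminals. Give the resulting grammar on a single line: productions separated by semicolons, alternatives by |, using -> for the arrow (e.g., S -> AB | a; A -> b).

No ε-productions.
No unit productions to eliminate.
TERM: introduce A -> e and substitute in every rule of length ≥2.
BIN: S -> XSX becomes S -> XB, B -> SX.

S -> c | XB; A -> e; B -> SX; X -> c | AA | XX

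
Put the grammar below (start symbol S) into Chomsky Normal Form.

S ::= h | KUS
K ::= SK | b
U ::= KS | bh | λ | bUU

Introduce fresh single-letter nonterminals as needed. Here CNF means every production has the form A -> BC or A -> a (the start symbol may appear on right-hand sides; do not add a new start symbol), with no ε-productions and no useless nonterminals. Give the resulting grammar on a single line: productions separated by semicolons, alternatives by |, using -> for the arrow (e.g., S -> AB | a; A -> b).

Nullable: {U}; after ε-elimination: S -> h | KS | KUS; K -> b | SK; U -> b | KS | bU | bh | bUU.
No unit productions to eliminate.
TERM: introduce A -> b, B -> h and substitute in every rule of length ≥2.
BIN: S -> KUS becomes S -> KC, C -> US; U -> AUU becomes U -> AD, D -> UU.

S -> h | KC | KS; A -> b; B -> h; C -> US; D -> UU; K -> b | SK; U -> b | AB | AD | AU | KS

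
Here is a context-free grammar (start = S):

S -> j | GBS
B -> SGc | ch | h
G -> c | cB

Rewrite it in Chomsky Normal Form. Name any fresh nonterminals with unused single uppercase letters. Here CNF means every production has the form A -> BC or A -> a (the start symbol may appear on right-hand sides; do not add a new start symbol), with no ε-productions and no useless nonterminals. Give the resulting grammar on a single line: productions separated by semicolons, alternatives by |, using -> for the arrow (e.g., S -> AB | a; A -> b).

No ε-productions.
No unit productions to eliminate.
TERM: introduce A -> c, C -> h and substitute in every rule of length ≥2.
BIN: B -> SGA becomes B -> SD, D -> GA; S -> GBS becomes S -> GE, E -> BS.

S -> j | GE; A -> c; B -> h | AC | SD; C -> h; D -> GA; E -> BS; G -> c | AB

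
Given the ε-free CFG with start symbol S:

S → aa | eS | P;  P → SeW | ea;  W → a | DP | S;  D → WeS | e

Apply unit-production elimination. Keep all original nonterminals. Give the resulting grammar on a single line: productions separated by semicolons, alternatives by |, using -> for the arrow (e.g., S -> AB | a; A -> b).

Unit productions: S->P, W->S.
Unit pairs (A ⇒* B via units): (S,P), (W,P), (W,S).
S: inherits non-unit rules of {P, S} → SeW | aa | eS | ea.
D: inherits non-unit rules of {D} → WeS | e.
P: inherits non-unit rules of {P} → SeW | ea.
W: inherits non-unit rules of {P, S, W} → DP | SeW | a | aa | eS | ea.

S -> aa | eS | ea | SeW; D -> e | WeS; P -> ea | SeW; W -> a | DP | aa | eS | ea | SeW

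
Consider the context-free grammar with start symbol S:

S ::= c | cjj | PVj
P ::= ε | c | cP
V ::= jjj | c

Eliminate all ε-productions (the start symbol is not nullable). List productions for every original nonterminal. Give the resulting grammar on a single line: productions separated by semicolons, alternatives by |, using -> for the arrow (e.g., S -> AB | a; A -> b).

S -> c | Vj | PVj | cjj; P -> c | cP; V -> c | jjj

Nullable set: {P}.
S -> PVj: P nullable, giving PVj | Vj.
Drop P -> ε.
P -> cP: P nullable, giving c | cP.
Unchanged (no nullable symbols): S -> c; S -> cjj; P -> c; V -> c; V -> jjj.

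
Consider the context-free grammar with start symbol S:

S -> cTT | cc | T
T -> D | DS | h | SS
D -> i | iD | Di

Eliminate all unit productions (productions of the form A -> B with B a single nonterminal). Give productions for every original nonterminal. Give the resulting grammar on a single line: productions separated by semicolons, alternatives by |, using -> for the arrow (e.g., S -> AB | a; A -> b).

S -> h | i | DS | Di | SS | cc | iD | cTT; D -> i | Di | iD; T -> h | i | DS | Di | SS | iD

Unit productions: S->T, T->D.
Unit pairs (A ⇒* B via units): (S,D), (S,T), (T,D).
S: inherits non-unit rules of {D, S, T} → DS | Di | SS | cTT | cc | h | i | iD.
D: inherits non-unit rules of {D} → Di | i | iD.
T: inherits non-unit rules of {D, T} → DS | Di | SS | h | i | iD.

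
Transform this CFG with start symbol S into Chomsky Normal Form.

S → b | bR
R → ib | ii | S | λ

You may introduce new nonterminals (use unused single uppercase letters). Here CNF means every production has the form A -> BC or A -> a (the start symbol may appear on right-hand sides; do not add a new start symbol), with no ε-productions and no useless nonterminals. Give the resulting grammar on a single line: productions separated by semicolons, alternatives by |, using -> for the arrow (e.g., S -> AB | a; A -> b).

Nullable: {R}; after ε-elimination: S -> b | bR; R -> S | ib | ii.
After unit-elimination: S -> b | bR; R -> b | bR | ib | ii.
TERM: introduce A -> b, B -> i and substitute in every rule of length ≥2.

S -> b | AR; A -> b; B -> i; R -> b | AR | BA | BB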